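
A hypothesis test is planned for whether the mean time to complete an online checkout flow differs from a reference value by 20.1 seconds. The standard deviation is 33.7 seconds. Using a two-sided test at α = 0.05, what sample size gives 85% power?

For a one-sample z-test, n = ((z_{α/2} + z_β)·σ/δ)².
z_{α/2} = 1.960 (two-sided α = 0.05); z_β = 1.036 (power 85% → β = 0.15).
n = (2.996 × 33.7 / 20.1)² = 25.23
Round up: n = 26.

n = 26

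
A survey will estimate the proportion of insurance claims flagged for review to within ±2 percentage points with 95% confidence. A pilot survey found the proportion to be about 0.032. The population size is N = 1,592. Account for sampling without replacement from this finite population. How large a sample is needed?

251

For a proportion with margin E = 0.02 at 95% confidence, z = 1.960.
n = p̂(1−p̂)(z/E)² = 0.032 × 0.968 × (1.960/0.02)² = 297.49 — call this n₀.
Finite-population correction with N = 1,592: n = n₀ / (1 + (n₀−1)/N) = 297.49 / 1.186 = 250.83
Round up: n = 251.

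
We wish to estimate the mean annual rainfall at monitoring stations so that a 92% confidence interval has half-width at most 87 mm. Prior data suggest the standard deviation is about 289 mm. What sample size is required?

34

For a mean, the margin of error is E = z·σ/√n, so n = (zσ/E)².
At 92% confidence, z = 1.751.
n = (1.751 × 289 / 87)² = 33.83
Round up: n = 34.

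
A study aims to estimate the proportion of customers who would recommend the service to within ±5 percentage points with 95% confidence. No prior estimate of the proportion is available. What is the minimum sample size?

385

For a proportion with margin E = 0.05 at 95% confidence, z = 1.960.
With no prior estimate, use p = 0.5, which maximizes p(1−p) at 0.25.
n = 0.25 × (z/E)² = 0.25 × (1.960/0.05)² = 384.16
Round up: n = 385.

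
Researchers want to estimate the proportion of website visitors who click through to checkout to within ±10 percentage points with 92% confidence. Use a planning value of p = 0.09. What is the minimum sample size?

26

For a proportion with margin E = 0.1 at 92% confidence, z = 1.751.
n = p̂(1−p̂)(z/E)² = 0.09 × 0.91 × (1.751/0.1)² = 25.11
Round up: n = 26.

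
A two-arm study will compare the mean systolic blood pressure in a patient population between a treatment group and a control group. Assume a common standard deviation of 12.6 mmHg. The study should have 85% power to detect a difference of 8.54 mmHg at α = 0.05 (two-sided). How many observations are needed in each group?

For two equal groups, n per group = 2·((z_{α/2} + z_β)·σ/δ)².
z_{α/2} = 1.960; z_β = 1.036 (power 85%).
n = 2 × (2.996 × 12.6 / 8.54)² = 2 × 19.54 = 39.08
Round up: n = 40 per group.

40 per group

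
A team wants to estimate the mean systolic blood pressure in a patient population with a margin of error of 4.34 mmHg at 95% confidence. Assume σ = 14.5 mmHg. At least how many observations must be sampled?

43

For a mean, the margin of error is E = z·σ/√n, so n = (zσ/E)².
At 95% confidence, z = 1.960.
n = (1.960 × 14.5 / 4.34)² = 42.88
Round up: n = 43.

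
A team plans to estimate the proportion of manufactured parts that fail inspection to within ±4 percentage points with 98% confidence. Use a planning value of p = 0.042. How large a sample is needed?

For a proportion with margin E = 0.04 at 98% confidence, z = 2.326.
n = p̂(1−p̂)(z/E)² = 0.042 × 0.958 × (2.326/0.04)² = 136.05
Round up: n = 137.

137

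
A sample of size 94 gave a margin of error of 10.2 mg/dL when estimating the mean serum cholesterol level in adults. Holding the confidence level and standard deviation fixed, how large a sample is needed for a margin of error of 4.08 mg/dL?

588

Margin of error scales as 1/√n, so n₂ = n₁·(E₁/E₂)².
n₂ = 94 × (10.2/4.08)² = 94 × 6.25 = 587.50
Round up: n₂ = 588.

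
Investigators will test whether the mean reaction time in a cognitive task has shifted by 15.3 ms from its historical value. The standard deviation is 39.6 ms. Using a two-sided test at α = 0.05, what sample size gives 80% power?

53

For a one-sample z-test, n = ((z_{α/2} + z_β)·σ/δ)².
z_{α/2} = 1.960 (two-sided α = 0.05); z_β = 0.842 (power 80% → β = 0.2).
n = (2.802 × 39.6 / 15.3)² = 52.59
Round up: n = 53.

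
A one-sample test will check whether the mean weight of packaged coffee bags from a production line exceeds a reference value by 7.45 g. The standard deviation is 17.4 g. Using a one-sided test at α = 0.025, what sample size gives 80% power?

For a one-sample z-test, n = ((z_α + z_β)·σ/δ)².
z_α = 1.960 (one-sided α = 0.025); z_β = 0.842 (power 80% → β = 0.2).
n = (2.802 × 17.4 / 7.45)² = 42.83
Round up: n = 43.

n = 43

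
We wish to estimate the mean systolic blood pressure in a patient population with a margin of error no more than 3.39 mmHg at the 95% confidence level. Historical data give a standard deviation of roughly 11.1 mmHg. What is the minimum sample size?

For a mean, the margin of error is E = z·σ/√n, so n = (zσ/E)².
At 95% confidence, z = 1.960.
n = (1.960 × 11.1 / 3.39)² = 41.19
Round up: n = 42.

n = 42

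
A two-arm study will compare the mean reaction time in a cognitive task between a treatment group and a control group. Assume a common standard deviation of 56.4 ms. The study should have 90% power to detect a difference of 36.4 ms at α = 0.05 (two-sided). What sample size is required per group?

For two equal groups, n per group = 2·((z_{α/2} + z_β)·σ/δ)².
z_{α/2} = 1.960; z_β = 1.282 (power 90%).
n = 2 × (3.242 × 56.4 / 36.4)² = 2 × 25.23 = 50.46
Round up: n = 51 per group.

51 per group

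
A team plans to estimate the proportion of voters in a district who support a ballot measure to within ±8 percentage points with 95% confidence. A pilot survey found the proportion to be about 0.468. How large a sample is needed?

150

For a proportion with margin E = 0.08 at 95% confidence, z = 1.960.
n = p̂(1−p̂)(z/E)² = 0.468 × 0.532 × (1.960/0.08)² = 149.45
Round up: n = 150.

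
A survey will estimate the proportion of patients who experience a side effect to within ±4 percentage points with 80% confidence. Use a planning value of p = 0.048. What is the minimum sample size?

47

For a proportion with margin E = 0.04 at 80% confidence, z = 1.282.
n = p̂(1−p̂)(z/E)² = 0.048 × 0.952 × (1.282/0.04)² = 46.94
Round up: n = 47.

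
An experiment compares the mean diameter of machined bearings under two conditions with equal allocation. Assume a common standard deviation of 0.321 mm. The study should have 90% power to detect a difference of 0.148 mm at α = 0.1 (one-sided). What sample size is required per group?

For two equal groups, n per group = 2·((z_α + z_β)·σ/δ)².
z_α = 1.282; z_β = 1.282 (power 90%).
n = 2 × (2.564 × 0.321 / 0.148)² = 2 × 30.93 = 61.86
Round up: n = 62 per group.

62 per group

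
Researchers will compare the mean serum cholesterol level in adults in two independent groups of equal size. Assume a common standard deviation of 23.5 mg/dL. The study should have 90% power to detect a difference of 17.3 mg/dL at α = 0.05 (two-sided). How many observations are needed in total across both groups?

78 total

For two equal groups, n per group = 2·((z_{α/2} + z_β)·σ/δ)².
z_{α/2} = 1.960; z_β = 1.282 (power 90%).
n = 2 × (3.242 × 23.5 / 17.3)² = 2 × 19.39 = 38.78
Round up: n = 39 per group.
Total across both groups: 2 × 39 = 78.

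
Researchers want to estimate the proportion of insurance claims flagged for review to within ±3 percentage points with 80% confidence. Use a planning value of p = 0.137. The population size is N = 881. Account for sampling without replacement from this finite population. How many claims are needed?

For a proportion with margin E = 0.03 at 80% confidence, z = 1.282.
n = p̂(1−p̂)(z/E)² = 0.137 × 0.863 × (1.282/0.03)² = 215.91 — call this n₀.
Finite-population correction with N = 881: n = n₀ / (1 + (n₀−1)/N) = 215.91 / 1.244 = 173.56
Round up: n = 174.

174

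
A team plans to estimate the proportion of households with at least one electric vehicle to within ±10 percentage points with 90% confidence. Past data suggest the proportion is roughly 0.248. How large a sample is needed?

51

For a proportion with margin E = 0.1 at 90% confidence, z = 1.645.
n = p̂(1−p̂)(z/E)² = 0.248 × 0.752 × (1.645/0.1)² = 50.47
Round up: n = 51.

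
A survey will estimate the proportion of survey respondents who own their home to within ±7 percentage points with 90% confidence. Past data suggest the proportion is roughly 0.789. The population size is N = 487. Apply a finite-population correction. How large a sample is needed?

For a proportion with margin E = 0.07 at 90% confidence, z = 1.645.
n = p̂(1−p̂)(z/E)² = 0.789 × 0.211 × (1.645/0.07)² = 91.94 — call this n₀.
Finite-population correction with N = 487: n = n₀ / (1 + (n₀−1)/N) = 91.94 / 1.187 = 77.46
Round up: n = 78.

78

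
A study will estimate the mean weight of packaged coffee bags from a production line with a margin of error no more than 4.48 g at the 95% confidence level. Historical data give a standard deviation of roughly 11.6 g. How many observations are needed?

26

For a mean, the margin of error is E = z·σ/√n, so n = (zσ/E)².
At 95% confidence, z = 1.960.
n = (1.960 × 11.6 / 4.48)² = 25.76
Round up: n = 26.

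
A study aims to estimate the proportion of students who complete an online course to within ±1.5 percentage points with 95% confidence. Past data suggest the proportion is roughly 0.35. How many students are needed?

For a proportion with margin E = 0.015 at 95% confidence, z = 1.960.
n = p̂(1−p̂)(z/E)² = 0.35 × 0.65 × (1.960/0.015)² = 3884.28
Round up: n = 3885.

3885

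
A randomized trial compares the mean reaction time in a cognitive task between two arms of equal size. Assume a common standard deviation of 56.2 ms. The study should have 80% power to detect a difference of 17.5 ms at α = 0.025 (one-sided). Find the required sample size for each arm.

162 per group

For two equal groups, n per group = 2·((z_α + z_β)·σ/δ)².
z_α = 1.960; z_β = 0.842 (power 80%).
n = 2 × (2.802 × 56.2 / 17.5)² = 2 × 80.97 = 161.94
Round up: n = 162 per group.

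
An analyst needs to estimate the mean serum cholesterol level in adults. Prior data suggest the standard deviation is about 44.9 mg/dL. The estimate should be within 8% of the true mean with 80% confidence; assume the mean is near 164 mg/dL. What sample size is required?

n = 20

For a mean, the margin of error is E = z·σ/√n, so n = (zσ/E)².
At 80% confidence, z = 1.282.
E = 8% of 164 = 13.12 mg/dL.
n = (1.282 × 44.9 / 13.12)² = 19.25
Round up: n = 20.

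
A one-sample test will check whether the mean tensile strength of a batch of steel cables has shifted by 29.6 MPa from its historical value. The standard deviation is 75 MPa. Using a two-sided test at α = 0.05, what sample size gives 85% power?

For a one-sample z-test, n = ((z_{α/2} + z_β)·σ/δ)².
z_{α/2} = 1.960 (two-sided α = 0.05); z_β = 1.036 (power 85% → β = 0.15).
n = (2.996 × 75 / 29.6)² = 57.63
Round up: n = 58.

58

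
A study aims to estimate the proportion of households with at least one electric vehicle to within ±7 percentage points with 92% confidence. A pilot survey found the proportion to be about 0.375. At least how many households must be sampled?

n = 147

For a proportion with margin E = 0.07 at 92% confidence, z = 1.751.
n = p̂(1−p̂)(z/E)² = 0.375 × 0.625 × (1.751/0.07)² = 146.65
Round up: n = 147.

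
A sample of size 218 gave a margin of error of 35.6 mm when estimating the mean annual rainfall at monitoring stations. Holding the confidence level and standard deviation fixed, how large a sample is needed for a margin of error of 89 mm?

n = 35

Margin of error scales as 1/√n, so n₂ = n₁·(E₁/E₂)².
n₂ = 218 × (35.6/89)² = 218 × 0.16 = 34.88
Round up: n₂ = 35.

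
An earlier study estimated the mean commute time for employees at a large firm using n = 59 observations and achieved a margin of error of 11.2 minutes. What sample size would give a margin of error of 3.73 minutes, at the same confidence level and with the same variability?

n = 532

Margin of error scales as 1/√n, so n₂ = n₁·(E₁/E₂)².
n₂ = 59 × (11.2/3.73)² = 59 × 9.016 = 531.94
Round up: n₂ = 532.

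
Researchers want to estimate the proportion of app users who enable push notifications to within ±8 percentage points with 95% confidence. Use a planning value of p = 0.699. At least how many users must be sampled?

n = 127

For a proportion with margin E = 0.08 at 95% confidence, z = 1.960.
n = p̂(1−p̂)(z/E)² = 0.699 × 0.301 × (1.960/0.08)² = 126.29
Round up: n = 127.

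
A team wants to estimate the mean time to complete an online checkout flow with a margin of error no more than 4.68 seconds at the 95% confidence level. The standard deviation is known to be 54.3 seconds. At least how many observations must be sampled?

For a mean, the margin of error is E = z·σ/√n, so n = (zσ/E)².
At 95% confidence, z = 1.960.
n = (1.960 × 54.3 / 4.68)² = 517.15
Round up: n = 518.

n = 518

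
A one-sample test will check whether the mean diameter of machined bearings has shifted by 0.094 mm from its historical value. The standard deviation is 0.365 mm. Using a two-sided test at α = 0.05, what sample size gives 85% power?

For a one-sample z-test, n = ((z_{α/2} + z_β)·σ/δ)².
z_{α/2} = 1.960 (two-sided α = 0.05); z_β = 1.036 (power 85% → β = 0.15).
n = (2.996 × 0.365 / 0.094)² = 135.34
Round up: n = 136.

136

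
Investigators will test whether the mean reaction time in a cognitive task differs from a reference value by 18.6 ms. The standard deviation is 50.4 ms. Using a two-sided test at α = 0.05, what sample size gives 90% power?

For a one-sample z-test, n = ((z_{α/2} + z_β)·σ/δ)².
z_{α/2} = 1.960 (two-sided α = 0.05); z_β = 1.282 (power 90% → β = 0.1).
n = (3.242 × 50.4 / 18.6)² = 77.17
Round up: n = 78.

78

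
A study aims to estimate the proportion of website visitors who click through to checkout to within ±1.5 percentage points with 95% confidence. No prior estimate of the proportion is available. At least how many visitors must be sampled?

For a proportion with margin E = 0.015 at 95% confidence, z = 1.960.
With no prior estimate, use p = 0.5, which maximizes p(1−p) at 0.25.
n = 0.25 × (z/E)² = 0.25 × (1.960/0.015)² = 4268.44
Round up: n = 4269.

4269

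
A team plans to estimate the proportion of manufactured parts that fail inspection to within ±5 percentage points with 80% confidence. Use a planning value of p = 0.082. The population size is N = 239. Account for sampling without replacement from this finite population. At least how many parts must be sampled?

For a proportion with margin E = 0.05 at 80% confidence, z = 1.282.
n = p̂(1−p̂)(z/E)² = 0.082 × 0.918 × (1.282/0.05)² = 49.49 — call this n₀.
Finite-population correction with N = 239: n = n₀ / (1 + (n₀−1)/N) = 49.49 / 1.203 = 41.14
Round up: n = 42.

42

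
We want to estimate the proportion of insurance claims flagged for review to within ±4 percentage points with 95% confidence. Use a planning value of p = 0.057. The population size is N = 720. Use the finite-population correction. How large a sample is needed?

For a proportion with margin E = 0.04 at 95% confidence, z = 1.960.
n = p̂(1−p̂)(z/E)² = 0.057 × 0.943 × (1.960/0.04)² = 129.06 — call this n₀.
Finite-population correction with N = 720: n = n₀ / (1 + (n₀−1)/N) = 129.06 / 1.178 = 109.56
Round up: n = 110.

110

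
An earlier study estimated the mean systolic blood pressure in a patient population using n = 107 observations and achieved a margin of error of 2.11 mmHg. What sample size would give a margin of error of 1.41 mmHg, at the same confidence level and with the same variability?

Margin of error scales as 1/√n, so n₂ = n₁·(E₁/E₂)².
n₂ = 107 × (2.11/1.41)² = 107 × 2.239 = 239.57
Round up: n₂ = 240.

240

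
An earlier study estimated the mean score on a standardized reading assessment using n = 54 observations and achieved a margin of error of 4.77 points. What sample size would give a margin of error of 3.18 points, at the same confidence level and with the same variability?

122

Margin of error scales as 1/√n, so n₂ = n₁·(E₁/E₂)².
n₂ = 54 × (4.77/3.18)² = 54 × 2.25 = 121.50
Round up: n₂ = 122.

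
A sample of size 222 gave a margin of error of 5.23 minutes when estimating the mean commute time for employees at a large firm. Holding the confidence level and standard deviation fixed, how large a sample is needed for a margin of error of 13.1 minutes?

Margin of error scales as 1/√n, so n₂ = n₁·(E₁/E₂)².
n₂ = 222 × (5.23/13.1)² = 222 × 0.1594 = 35.39
Round up: n₂ = 36.

n = 36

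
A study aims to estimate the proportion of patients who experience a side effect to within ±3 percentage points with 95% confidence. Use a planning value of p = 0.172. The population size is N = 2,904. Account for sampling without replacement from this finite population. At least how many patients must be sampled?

n = 503

For a proportion with margin E = 0.03 at 95% confidence, z = 1.960.
n = p̂(1−p̂)(z/E)² = 0.172 × 0.828 × (1.960/0.03)² = 607.89 — call this n₀.
Finite-population correction with N = 2,904: n = n₀ / (1 + (n₀−1)/N) = 607.89 / 1.209 = 502.80
Round up: n = 503.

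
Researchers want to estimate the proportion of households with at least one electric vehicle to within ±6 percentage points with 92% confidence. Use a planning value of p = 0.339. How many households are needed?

191

For a proportion with margin E = 0.06 at 92% confidence, z = 1.751.
n = p̂(1−p̂)(z/E)² = 0.339 × 0.661 × (1.751/0.06)² = 190.84
Round up: n = 191.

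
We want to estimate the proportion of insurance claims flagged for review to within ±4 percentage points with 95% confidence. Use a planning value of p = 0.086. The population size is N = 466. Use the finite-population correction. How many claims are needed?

135

For a proportion with margin E = 0.04 at 95% confidence, z = 1.960.
n = p̂(1−p̂)(z/E)² = 0.086 × 0.914 × (1.960/0.04)² = 188.73 — call this n₀.
Finite-population correction with N = 466: n = n₀ / (1 + (n₀−1)/N) = 188.73 / 1.403 = 134.52
Round up: n = 135.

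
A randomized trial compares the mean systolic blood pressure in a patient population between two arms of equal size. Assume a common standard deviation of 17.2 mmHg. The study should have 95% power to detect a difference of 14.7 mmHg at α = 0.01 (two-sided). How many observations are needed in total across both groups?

For two equal groups, n per group = 2·((z_{α/2} + z_β)·σ/δ)².
z_{α/2} = 2.576; z_β = 1.645 (power 95%).
n = 2 × (4.221 × 17.2 / 14.7)² = 2 × 24.39 = 48.78
Round up: n = 49 per group.
Total across both groups: 2 × 49 = 98.

98 total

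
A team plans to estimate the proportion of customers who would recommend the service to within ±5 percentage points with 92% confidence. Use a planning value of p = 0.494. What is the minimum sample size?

For a proportion with margin E = 0.05 at 92% confidence, z = 1.751.
n = p̂(1−p̂)(z/E)² = 0.494 × 0.506 × (1.751/0.05)² = 306.56
Round up: n = 307.

307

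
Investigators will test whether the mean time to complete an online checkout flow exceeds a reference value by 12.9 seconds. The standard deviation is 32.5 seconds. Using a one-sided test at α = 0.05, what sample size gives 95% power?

For a one-sample z-test, n = ((z_α + z_β)·σ/δ)².
z_α = 1.645 (one-sided α = 0.05); z_β = 1.645 (power 95% → β = 0.05).
n = (3.290 × 32.5 / 12.9)² = 68.70
Round up: n = 69.

69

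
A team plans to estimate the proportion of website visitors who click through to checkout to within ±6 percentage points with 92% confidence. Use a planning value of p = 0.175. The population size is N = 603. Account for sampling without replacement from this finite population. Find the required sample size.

n = 103

For a proportion with margin E = 0.06 at 92% confidence, z = 1.751.
n = p̂(1−p̂)(z/E)² = 0.175 × 0.825 × (1.751/0.06)² = 122.96 — call this n₀.
Finite-population correction with N = 603: n = n₀ / (1 + (n₀−1)/N) = 122.96 / 1.202 = 102.30
Round up: n = 103.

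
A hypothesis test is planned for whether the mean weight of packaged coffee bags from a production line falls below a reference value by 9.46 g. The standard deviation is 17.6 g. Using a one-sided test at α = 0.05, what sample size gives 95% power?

For a one-sample z-test, n = ((z_α + z_β)·σ/δ)².
z_α = 1.645 (one-sided α = 0.05); z_β = 1.645 (power 95% → β = 0.05).
n = (3.290 × 17.6 / 9.46)² = 37.47
Round up: n = 38.

38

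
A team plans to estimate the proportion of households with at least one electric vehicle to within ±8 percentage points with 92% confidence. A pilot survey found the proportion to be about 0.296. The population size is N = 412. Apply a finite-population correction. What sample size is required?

For a proportion with margin E = 0.08 at 92% confidence, z = 1.751.
n = p̂(1−p̂)(z/E)² = 0.296 × 0.704 × (1.751/0.08)² = 99.83 — call this n₀.
Finite-population correction with N = 412: n = n₀ / (1 + (n₀−1)/N) = 99.83 / 1.24 = 80.51
Round up: n = 81.

n = 81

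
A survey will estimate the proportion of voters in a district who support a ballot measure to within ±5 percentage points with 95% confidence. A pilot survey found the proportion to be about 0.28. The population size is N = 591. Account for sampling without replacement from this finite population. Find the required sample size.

204

For a proportion with margin E = 0.05 at 95% confidence, z = 1.960.
n = p̂(1−p̂)(z/E)² = 0.28 × 0.72 × (1.960/0.05)² = 309.79 — call this n₀.
Finite-population correction with N = 591: n = n₀ / (1 + (n₀−1)/N) = 309.79 / 1.522 = 203.54
Round up: n = 204.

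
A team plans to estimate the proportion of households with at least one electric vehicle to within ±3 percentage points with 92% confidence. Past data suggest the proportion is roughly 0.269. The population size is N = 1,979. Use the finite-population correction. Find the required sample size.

For a proportion with margin E = 0.03 at 92% confidence, z = 1.751.
n = p̂(1−p̂)(z/E)² = 0.269 × 0.731 × (1.751/0.03)² = 669.88 — call this n₀.
Finite-population correction with N = 1,979: n = n₀ / (1 + (n₀−1)/N) = 669.88 / 1.338 = 500.66
Round up: n = 501.

501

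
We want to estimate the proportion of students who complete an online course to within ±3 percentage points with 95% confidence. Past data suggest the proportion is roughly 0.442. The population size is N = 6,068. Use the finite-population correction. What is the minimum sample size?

n = 898

For a proportion with margin E = 0.03 at 95% confidence, z = 1.960.
n = p̂(1−p̂)(z/E)² = 0.442 × 0.558 × (1.960/0.03)² = 1052.75 — call this n₀.
Finite-population correction with N = 6,068: n = n₀ / (1 + (n₀−1)/N) = 1052.75 / 1.173 = 897.49
Round up: n = 898.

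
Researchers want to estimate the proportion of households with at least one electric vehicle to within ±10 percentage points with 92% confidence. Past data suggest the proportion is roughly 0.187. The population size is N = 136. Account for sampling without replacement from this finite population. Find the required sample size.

35

For a proportion with margin E = 0.1 at 92% confidence, z = 1.751.
n = p̂(1−p̂)(z/E)² = 0.187 × 0.813 × (1.751/0.1)² = 46.61 — call this n₀.
Finite-population correction with N = 136: n = n₀ / (1 + (n₀−1)/N) = 46.61 / 1.335 = 34.91
Round up: n = 35.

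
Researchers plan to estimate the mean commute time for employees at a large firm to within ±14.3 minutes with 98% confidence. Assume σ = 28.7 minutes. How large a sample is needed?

For a mean, the margin of error is E = z·σ/√n, so n = (zσ/E)².
At 98% confidence, z = 2.326.
n = (2.326 × 28.7 / 14.3)² = 21.79
Round up: n = 22.

22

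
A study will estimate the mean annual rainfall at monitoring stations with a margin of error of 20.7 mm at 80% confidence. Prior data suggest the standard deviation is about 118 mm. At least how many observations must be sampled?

For a mean, the margin of error is E = z·σ/√n, so n = (zσ/E)².
At 80% confidence, z = 1.282.
n = (1.282 × 118 / 20.7)² = 53.41
Round up: n = 54.

54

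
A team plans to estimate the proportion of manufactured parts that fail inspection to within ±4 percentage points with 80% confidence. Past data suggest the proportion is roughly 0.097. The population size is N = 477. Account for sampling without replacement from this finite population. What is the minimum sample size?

n = 76

For a proportion with margin E = 0.04 at 80% confidence, z = 1.282.
n = p̂(1−p̂)(z/E)² = 0.097 × 0.903 × (1.282/0.04)² = 89.97 — call this n₀.
Finite-population correction with N = 477: n = n₀ / (1 + (n₀−1)/N) = 89.97 / 1.187 = 75.80
Round up: n = 76.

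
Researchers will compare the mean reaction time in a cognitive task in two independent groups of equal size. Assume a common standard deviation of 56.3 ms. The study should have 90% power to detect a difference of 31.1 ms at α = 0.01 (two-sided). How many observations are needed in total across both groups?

196 total

For two equal groups, n per group = 2·((z_{α/2} + z_β)·σ/δ)².
z_{α/2} = 2.576; z_β = 1.282 (power 90%).
n = 2 × (3.858 × 56.3 / 31.1)² = 2 × 48.78 = 97.56
Round up: n = 98 per group.
Total across both groups: 2 × 98 = 196.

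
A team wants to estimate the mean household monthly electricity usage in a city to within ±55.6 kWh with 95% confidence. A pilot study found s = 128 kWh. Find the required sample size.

For a mean, the margin of error is E = z·σ/√n, so n = (zσ/E)².
At 95% confidence, z = 1.960.
n = (1.960 × 128 / 55.6)² = 20.36
Round up: n = 21.

21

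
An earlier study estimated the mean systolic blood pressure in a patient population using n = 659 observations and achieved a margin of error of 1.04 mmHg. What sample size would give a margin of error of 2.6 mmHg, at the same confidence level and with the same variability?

106

Margin of error scales as 1/√n, so n₂ = n₁·(E₁/E₂)².
n₂ = 659 × (1.04/2.6)² = 659 × 0.16 = 105.44
Round up: n₂ = 106.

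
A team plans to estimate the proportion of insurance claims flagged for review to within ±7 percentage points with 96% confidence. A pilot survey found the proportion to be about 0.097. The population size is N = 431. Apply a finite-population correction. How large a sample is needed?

For a proportion with margin E = 0.07 at 96% confidence, z = 2.054.
n = p̂(1−p̂)(z/E)² = 0.097 × 0.903 × (2.054/0.07)² = 75.42 — call this n₀.
Finite-population correction with N = 431: n = n₀ / (1 + (n₀−1)/N) = 75.42 / 1.173 = 64.30
Round up: n = 65.

n = 65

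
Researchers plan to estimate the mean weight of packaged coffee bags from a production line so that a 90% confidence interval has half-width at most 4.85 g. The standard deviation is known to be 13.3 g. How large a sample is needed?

For a mean, the margin of error is E = z·σ/√n, so n = (zσ/E)².
At 90% confidence, z = 1.645.
n = (1.645 × 13.3 / 4.85)² = 20.35
Round up: n = 21.

21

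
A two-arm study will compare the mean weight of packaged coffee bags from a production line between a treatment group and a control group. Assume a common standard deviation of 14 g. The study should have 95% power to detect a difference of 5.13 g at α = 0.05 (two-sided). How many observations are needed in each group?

For two equal groups, n per group = 2·((z_{α/2} + z_β)·σ/δ)².
z_{α/2} = 1.960; z_β = 1.645 (power 95%).
n = 2 × (3.605 × 14 / 5.13)² = 2 × 96.79 = 193.58
Round up: n = 194 per group.

194 per group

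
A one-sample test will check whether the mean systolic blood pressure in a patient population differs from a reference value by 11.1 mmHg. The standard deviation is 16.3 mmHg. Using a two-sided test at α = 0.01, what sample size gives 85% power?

For a one-sample z-test, n = ((z_{α/2} + z_β)·σ/δ)².
z_{α/2} = 2.576 (two-sided α = 0.01); z_β = 1.036 (power 85% → β = 0.15).
n = (3.612 × 16.3 / 11.1)² = 28.13
Round up: n = 29.

29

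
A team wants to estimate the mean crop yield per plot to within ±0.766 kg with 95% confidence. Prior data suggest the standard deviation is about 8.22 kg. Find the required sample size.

443

For a mean, the margin of error is E = z·σ/√n, so n = (zσ/E)².
At 95% confidence, z = 1.960.
n = (1.960 × 8.22 / 0.766)² = 442.38
Round up: n = 443.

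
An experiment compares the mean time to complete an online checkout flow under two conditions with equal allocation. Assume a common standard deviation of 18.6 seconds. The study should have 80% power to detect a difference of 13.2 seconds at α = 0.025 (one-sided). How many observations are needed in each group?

For two equal groups, n per group = 2·((z_α + z_β)·σ/δ)².
z_α = 1.960; z_β = 0.842 (power 80%).
n = 2 × (2.802 × 18.6 / 13.2)² = 2 × 15.59 = 31.18
Round up: n = 32 per group.

32 per group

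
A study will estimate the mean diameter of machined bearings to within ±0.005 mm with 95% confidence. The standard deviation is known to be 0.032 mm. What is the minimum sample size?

n = 158

For a mean, the margin of error is E = z·σ/√n, so n = (zσ/E)².
At 95% confidence, z = 1.960.
n = (1.960 × 0.032 / 0.005)² = 157.35
Round up: n = 158.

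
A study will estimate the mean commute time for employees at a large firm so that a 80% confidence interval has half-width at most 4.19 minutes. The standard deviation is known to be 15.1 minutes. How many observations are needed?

22

For a mean, the margin of error is E = z·σ/√n, so n = (zσ/E)².
At 80% confidence, z = 1.282.
n = (1.282 × 15.1 / 4.19)² = 21.35
Round up: n = 22.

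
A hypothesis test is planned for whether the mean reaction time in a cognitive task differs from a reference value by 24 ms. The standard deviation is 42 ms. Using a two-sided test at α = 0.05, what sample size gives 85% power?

28

For a one-sample z-test, n = ((z_{α/2} + z_β)·σ/δ)².
z_{α/2} = 1.960 (two-sided α = 0.05); z_β = 1.036 (power 85% → β = 0.15).
n = (2.996 × 42 / 24)² = 27.49
Round up: n = 28.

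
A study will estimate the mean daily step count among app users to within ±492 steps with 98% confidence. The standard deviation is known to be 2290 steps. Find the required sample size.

For a mean, the margin of error is E = z·σ/√n, so n = (zσ/E)².
At 98% confidence, z = 2.326.
n = (2.326 × 2290 / 492)² = 117.21
Round up: n = 118.

n = 118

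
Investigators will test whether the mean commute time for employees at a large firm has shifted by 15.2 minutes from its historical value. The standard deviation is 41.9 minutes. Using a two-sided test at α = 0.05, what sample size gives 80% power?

n = 60

For a one-sample z-test, n = ((z_{α/2} + z_β)·σ/δ)².
z_{α/2} = 1.960 (two-sided α = 0.05); z_β = 0.842 (power 80% → β = 0.2).
n = (2.802 × 41.9 / 15.2)² = 59.66
Round up: n = 60.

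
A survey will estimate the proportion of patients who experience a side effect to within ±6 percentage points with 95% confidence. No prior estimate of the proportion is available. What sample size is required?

267

For a proportion with margin E = 0.06 at 95% confidence, z = 1.960.
With no prior estimate, use p = 0.5, which maximizes p(1−p) at 0.25.
n = 0.25 × (z/E)² = 0.25 × (1.960/0.06)² = 266.78
Round up: n = 267.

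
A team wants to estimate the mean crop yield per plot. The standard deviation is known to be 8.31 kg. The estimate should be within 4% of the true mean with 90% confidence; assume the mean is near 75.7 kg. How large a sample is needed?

21

For a mean, the margin of error is E = z·σ/√n, so n = (zσ/E)².
At 90% confidence, z = 1.645.
E = 4% of 75.7 = 3.028 kg.
n = (1.645 × 8.31 / 3.028)² = 20.38
Round up: n = 21.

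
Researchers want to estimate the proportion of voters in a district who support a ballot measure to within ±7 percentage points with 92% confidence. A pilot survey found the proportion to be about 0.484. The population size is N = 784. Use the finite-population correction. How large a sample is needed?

131

For a proportion with margin E = 0.07 at 92% confidence, z = 1.751.
n = p̂(1−p̂)(z/E)² = 0.484 × 0.516 × (1.751/0.07)² = 156.27 — call this n₀.
Finite-population correction with N = 784: n = n₀ / (1 + (n₀−1)/N) = 156.27 / 1.198 = 130.44
Round up: n = 131.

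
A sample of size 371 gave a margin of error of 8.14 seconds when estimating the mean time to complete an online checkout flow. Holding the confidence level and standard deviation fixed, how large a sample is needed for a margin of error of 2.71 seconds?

3348

Margin of error scales as 1/√n, so n₂ = n₁·(E₁/E₂)².
n₂ = 371 × (8.14/2.71)² = 371 × 9.022 = 3347.16
Round up: n₂ = 3348.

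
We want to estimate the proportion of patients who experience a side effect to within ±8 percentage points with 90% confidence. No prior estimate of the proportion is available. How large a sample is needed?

106

For a proportion with margin E = 0.08 at 90% confidence, z = 1.645.
With no prior estimate, use p = 0.5, which maximizes p(1−p) at 0.25.
n = 0.25 × (z/E)² = 0.25 × (1.645/0.08)² = 105.70
Round up: n = 106.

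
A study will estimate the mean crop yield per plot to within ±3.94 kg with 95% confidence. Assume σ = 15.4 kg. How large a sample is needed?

For a mean, the margin of error is E = z·σ/√n, so n = (zσ/E)².
At 95% confidence, z = 1.960.
n = (1.960 × 15.4 / 3.94)² = 58.69
Round up: n = 59.

59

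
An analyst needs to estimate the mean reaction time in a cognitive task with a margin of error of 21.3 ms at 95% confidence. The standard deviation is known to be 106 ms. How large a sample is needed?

For a mean, the margin of error is E = z·σ/√n, so n = (zσ/E)².
At 95% confidence, z = 1.960.
n = (1.960 × 106 / 21.3)² = 95.14
Round up: n = 96.

n = 96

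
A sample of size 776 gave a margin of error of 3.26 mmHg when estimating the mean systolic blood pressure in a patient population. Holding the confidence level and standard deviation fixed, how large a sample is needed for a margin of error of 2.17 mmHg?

Margin of error scales as 1/√n, so n₂ = n₁·(E₁/E₂)².
n₂ = 776 × (3.26/2.17)² = 776 × 2.257 = 1751.43
Round up: n₂ = 1752.

1752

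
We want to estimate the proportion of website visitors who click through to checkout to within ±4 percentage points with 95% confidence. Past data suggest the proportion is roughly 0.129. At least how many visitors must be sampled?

n = 270

For a proportion with margin E = 0.04 at 95% confidence, z = 1.960.
n = p̂(1−p̂)(z/E)² = 0.129 × 0.871 × (1.960/0.04)² = 269.77
Round up: n = 270.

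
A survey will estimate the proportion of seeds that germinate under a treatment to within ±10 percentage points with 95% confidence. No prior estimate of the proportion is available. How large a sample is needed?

n = 97

For a proportion with margin E = 0.1 at 95% confidence, z = 1.960.
With no prior estimate, use p = 0.5, which maximizes p(1−p) at 0.25.
n = 0.25 × (z/E)² = 0.25 × (1.960/0.1)² = 96.04
Round up: n = 97.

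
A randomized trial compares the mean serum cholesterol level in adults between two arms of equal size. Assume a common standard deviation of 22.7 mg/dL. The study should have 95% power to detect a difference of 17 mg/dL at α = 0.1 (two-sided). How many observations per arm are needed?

39 per group

For two equal groups, n per group = 2·((z_{α/2} + z_β)·σ/δ)².
z_{α/2} = 1.645; z_β = 1.645 (power 95%).
n = 2 × (3.290 × 22.7 / 17)² = 2 × 19.30 = 38.60
Round up: n = 39 per group.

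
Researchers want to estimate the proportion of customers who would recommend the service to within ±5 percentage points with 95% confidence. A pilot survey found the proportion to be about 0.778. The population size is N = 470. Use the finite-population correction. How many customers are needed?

n = 170

For a proportion with margin E = 0.05 at 95% confidence, z = 1.960.
n = p̂(1−p̂)(z/E)² = 0.778 × 0.222 × (1.960/0.05)² = 265.40 — call this n₀.
Finite-population correction with N = 470: n = n₀ / (1 + (n₀−1)/N) = 265.40 / 1.563 = 169.80
Round up: n = 170.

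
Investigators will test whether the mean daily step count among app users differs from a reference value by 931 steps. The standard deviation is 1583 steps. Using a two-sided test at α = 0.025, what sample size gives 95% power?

44

For a one-sample z-test, n = ((z_{α/2} + z_β)·σ/δ)².
z_{α/2} = 2.241 (two-sided α = 0.025); z_β = 1.645 (power 95% → β = 0.05).
n = (3.886 × 1583 / 931)² = 43.66
Round up: n = 44.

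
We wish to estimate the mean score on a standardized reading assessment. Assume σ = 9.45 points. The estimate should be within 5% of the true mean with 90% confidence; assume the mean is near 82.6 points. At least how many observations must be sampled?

For a mean, the margin of error is E = z·σ/√n, so n = (zσ/E)².
At 90% confidence, z = 1.645.
E = 5% of 82.6 = 4.13 points.
n = (1.645 × 9.45 / 4.13)² = 14.17
Round up: n = 15.

15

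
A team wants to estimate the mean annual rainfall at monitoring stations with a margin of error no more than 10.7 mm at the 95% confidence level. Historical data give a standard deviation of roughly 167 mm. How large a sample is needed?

For a mean, the margin of error is E = z·σ/√n, so n = (zσ/E)².
At 95% confidence, z = 1.960.
n = (1.960 × 167 / 10.7)² = 935.79
Round up: n = 936.

n = 936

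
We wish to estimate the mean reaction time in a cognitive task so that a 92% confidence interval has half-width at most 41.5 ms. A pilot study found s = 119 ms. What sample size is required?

26

For a mean, the margin of error is E = z·σ/√n, so n = (zσ/E)².
At 92% confidence, z = 1.751.
n = (1.751 × 119 / 41.5)² = 25.21
Round up: n = 26.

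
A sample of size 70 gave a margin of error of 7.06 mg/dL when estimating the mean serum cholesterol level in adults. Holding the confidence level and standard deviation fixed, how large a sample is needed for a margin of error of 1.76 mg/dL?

n = 1127

Margin of error scales as 1/√n, so n₂ = n₁·(E₁/E₂)².
n₂ = 70 × (7.06/1.76)² = 70 × 16.09 = 1126.30
Round up: n₂ = 1127.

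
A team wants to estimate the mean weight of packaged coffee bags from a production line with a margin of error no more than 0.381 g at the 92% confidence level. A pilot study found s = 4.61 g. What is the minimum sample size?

449

For a mean, the margin of error is E = z·σ/√n, so n = (zσ/E)².
At 92% confidence, z = 1.751.
n = (1.751 × 4.61 / 0.381)² = 448.87
Round up: n = 449.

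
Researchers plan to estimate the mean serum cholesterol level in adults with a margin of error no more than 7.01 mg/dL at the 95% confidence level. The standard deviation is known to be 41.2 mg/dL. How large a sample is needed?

133

For a mean, the margin of error is E = z·σ/√n, so n = (zσ/E)².
At 95% confidence, z = 1.960.
n = (1.960 × 41.2 / 7.01)² = 132.70
Round up: n = 133.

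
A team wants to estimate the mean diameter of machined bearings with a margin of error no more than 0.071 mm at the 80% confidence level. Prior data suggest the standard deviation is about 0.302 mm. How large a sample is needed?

30

For a mean, the margin of error is E = z·σ/√n, so n = (zσ/E)².
At 80% confidence, z = 1.282.
n = (1.282 × 0.302 / 0.071)² = 29.74
Round up: n = 30.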